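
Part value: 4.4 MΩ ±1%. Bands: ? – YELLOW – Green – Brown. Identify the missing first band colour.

yellow

4400000 Ω = 44 × 10^5.
The first band gives digit 4 of the significand, and 4 is yellow.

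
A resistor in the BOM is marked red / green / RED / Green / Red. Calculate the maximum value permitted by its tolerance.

25704000 Ω

Red → 2 (first significant figure)
Green → 5 (second significant figure)
Red → 2 (third significant figure)
Green → ×10^5 multiplier
Red → ±2% tolerance
252 × 100000 = 25200000 Ω
Maximum = 25200000 × (1 + 2/100) = 25704000 Ω.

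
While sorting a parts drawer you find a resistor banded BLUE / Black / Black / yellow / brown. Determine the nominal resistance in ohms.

6000000 Ω

Blue → 6 (first significant figure)
Black → 0 (second significant figure)
Black → 0 (third significant figure)
Yellow → ×10^4 multiplier
600 × 10000 = 6000000 Ω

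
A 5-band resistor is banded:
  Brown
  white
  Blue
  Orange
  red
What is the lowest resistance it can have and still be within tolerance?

192080 Ω

Brown → 1 (first significant figure)
White → 9 (second significant figure)
Blue → 6 (third significant figure)
Orange → ×10^3 multiplier
Red → ±2% tolerance
196 × 1000 = 196000 Ω
Lowest = 196000 × (1 − 2/100) = 192080 Ω.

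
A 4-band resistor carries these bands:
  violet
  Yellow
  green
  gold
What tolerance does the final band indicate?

±5%

The last band, gold, is the tolerance band.
Gold corresponds to ±5%.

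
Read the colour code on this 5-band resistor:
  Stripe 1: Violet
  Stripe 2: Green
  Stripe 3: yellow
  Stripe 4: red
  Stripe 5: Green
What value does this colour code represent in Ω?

Violet → 7 (first significant figure)
Green → 5 (second significant figure)
Yellow → 4 (third significant figure)
Red → ×10^2 multiplier
754 × 100 = 75400 Ω

75400 Ω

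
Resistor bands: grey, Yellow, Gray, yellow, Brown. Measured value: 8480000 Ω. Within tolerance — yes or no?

Grey → 8 (first significant figure)
Yellow → 4 (second significant figure)
Grey → 8 (third significant figure)
Yellow → ×10^4 multiplier
Brown → ±1% tolerance
848 × 10000 = 8480000 Ω
Allowed range: 8395200 Ω to 8564800 Ω.
8480000 Ω lies inside that range.

yes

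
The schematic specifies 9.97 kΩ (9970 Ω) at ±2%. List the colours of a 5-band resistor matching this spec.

9970 Ω = 997 × 10^1.
9 → white
9 → white
7 → violet
Multiplier 10^1 → brown.
±2% tolerance → red.

white, white, violet, brown, red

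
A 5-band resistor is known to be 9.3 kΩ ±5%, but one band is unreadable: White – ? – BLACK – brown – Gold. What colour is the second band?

orange

9300 Ω = 930 × 10^1.
The second band gives digit 3 of the significand, and 3 is orange.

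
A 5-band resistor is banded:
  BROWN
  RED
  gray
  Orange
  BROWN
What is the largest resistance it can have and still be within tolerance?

Brown → 1 (first significant figure)
Red → 2 (second significant figure)
Grey → 8 (third significant figure)
Orange → ×10^3 multiplier
Brown → ±1% tolerance
128 × 1000 = 128000 Ω
Largest = 128000 × (1 + 1/100) = 129280 Ω.

129280 Ω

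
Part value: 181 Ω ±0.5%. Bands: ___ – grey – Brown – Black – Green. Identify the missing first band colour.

brown

181 Ω = 181 × 10^0.
The first band gives digit 1 of the significand, and 1 is brown.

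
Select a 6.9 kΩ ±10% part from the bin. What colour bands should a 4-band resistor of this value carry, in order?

blue, white, red, silver

6900 Ω = 69 × 10^2.
6 → blue
9 → white
Multiplier 10^2 → red.
±10% tolerance → silver.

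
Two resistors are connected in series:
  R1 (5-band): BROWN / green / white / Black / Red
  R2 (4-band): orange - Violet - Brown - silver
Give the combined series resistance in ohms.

R1: brown, green, white → 159; black ×1 → 159 Ω.
R2: orange, violet → 37; brown ×10 → 370 Ω.
Series: 159 + 370 = 529 Ω.

529 Ω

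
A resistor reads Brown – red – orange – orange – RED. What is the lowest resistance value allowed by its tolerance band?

120540 Ω

Brown → 1 (first significant figure)
Red → 2 (second significant figure)
Orange → 3 (third significant figure)
Orange → ×10^3 multiplier
Red → ±2% tolerance
123 × 1000 = 123000 Ω
Lowest = 123000 × (1 − 2/100) = 120540 Ω.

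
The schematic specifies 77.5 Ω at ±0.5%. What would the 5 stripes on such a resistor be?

violet, violet, green, gold, green

77.5 Ω = 775 × 10^-1.
7 → violet
7 → violet
5 → green
Multiplier 10^-1 → gold.
±0.5% tolerance → green.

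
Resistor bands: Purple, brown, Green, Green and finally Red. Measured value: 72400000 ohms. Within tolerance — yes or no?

Violet → 7 (first significant figure)
Brown → 1 (second significant figure)
Green → 5 (third significant figure)
Green → ×10^5 multiplier
Red → ±2% tolerance
715 × 100000 = 71500000 Ω
Allowed range: 70070000 Ω to 72930000 Ω.
72400000 ohms lies inside that range.

yes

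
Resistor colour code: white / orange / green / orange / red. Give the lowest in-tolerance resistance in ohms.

916300 Ω

White → 9 (first significant figure)
Orange → 3 (second significant figure)
Green → 5 (third significant figure)
Orange → ×10^3 multiplier
Red → ±2% tolerance
935 × 1000 = 935000 Ω
Lowest = 935000 × (1 − 2/100) = 916300 Ω.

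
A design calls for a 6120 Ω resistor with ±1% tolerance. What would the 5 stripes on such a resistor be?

blue, brown, red, brown, brown

6120 Ω = 612 × 10^1.
6 → blue
1 → brown
2 → red
Multiplier 10^1 → brown.
±1% tolerance → brown.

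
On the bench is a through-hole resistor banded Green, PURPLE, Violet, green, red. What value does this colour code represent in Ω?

Green → 5 (first significant figure)
Violet → 7 (second significant figure)
Violet → 7 (third significant figure)
Green → ×10^5 multiplier
577 × 100000 = 57700000 Ω

57700000 Ω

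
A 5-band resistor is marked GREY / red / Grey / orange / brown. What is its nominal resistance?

Grey → 8 (first significant figure)
Red → 2 (second significant figure)
Grey → 8 (third significant figure)
Orange → ×10^3 multiplier
828 × 1000 = 828000 Ω

828000 Ω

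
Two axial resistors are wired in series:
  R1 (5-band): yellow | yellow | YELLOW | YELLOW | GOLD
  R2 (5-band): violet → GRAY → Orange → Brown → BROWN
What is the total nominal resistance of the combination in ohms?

R1: yellow, yellow, yellow → 444; yellow ×10^4 → 4440000 Ω.
R2: violet, grey, orange → 783; brown ×10 → 7830 Ω.
Series: 4440000 + 7830 = 4447830 Ω.

4447830 Ω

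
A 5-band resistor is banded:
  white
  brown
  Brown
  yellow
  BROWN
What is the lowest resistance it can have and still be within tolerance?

White → 9 (first significant figure)
Brown → 1 (second significant figure)
Brown → 1 (third significant figure)
Yellow → ×10^4 multiplier
Brown → ±1% tolerance
911 × 10000 = 9110000 Ω
Lowest = 9110000 × (1 − 1/100) = 9018900 Ω.

9018900 Ω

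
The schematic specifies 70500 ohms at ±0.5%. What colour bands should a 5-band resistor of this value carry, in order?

violet, black, green, red, green

70500 Ω = 705 × 10^2.
7 → violet
0 → black
5 → green
Multiplier 10^2 → red.
±0.5% tolerance → green.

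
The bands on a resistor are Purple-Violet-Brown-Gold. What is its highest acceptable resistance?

Violet → 7 (first significant figure)
Violet → 7 (second significant figure)
Brown → ×10 multiplier
Gold → ±5% tolerance
77 × 10 = 770 Ω
Highest = 770 × (1 + 5/100) = 808.5 Ω.

808.5 Ω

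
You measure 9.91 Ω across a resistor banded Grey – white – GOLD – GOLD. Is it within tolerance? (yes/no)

no

Grey → 8 (first significant figure)
White → 9 (second significant figure)
Gold → ×0.1 multiplier
Gold → ±5% tolerance
89 × 0.1 = 8.9 Ω
Allowed range: 8.455 Ω to 9.345 Ω.
9.91 Ω lies outside that range.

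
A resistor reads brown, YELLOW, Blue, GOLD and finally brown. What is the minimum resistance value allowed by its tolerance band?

14.454 Ω

Brown → 1 (first significant figure)
Yellow → 4 (second significant figure)
Blue → 6 (third significant figure)
Gold → ×0.1 multiplier
Brown → ±1% tolerance
146 × 0.1 = 14.6 Ω
Minimum = 14.6 × (1 − 1/100) = 14.454 Ω.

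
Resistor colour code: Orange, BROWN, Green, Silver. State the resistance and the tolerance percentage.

Orange → 3 (first significant figure)
Brown → 1 (second significant figure)
Green → ×10^5 multiplier
Silver → ±10% tolerance
31 × 100000 = 3100000 Ω

3100000 Ω ±10%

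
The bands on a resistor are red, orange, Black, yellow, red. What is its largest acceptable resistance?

2346000 Ω

Red → 2 (first significant figure)
Orange → 3 (second significant figure)
Black → 0 (third significant figure)
Yellow → ×10^4 multiplier
Red → ±2% tolerance
230 × 10000 = 2300000 Ω
Largest = 2300000 × (1 + 2/100) = 2346000 Ω.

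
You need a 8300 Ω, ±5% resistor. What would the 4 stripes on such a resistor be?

8300 Ω = 83 × 10^2.
8 → grey
3 → orange
Multiplier 10^2 → red.
±5% tolerance → gold.

grey, orange, red, gold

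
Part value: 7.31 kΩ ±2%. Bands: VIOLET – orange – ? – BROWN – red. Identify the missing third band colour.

brown

7310 Ω = 731 × 10^1.
The third band gives digit 1 of the significand, and 1 is brown.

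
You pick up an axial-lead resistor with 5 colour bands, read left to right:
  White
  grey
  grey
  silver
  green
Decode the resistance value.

9.88 Ω

White → 9 (first significant figure)
Grey → 8 (second significant figure)
Grey → 8 (third significant figure)
Silver → ×0.01 multiplier
988 × 0.01 = 9.88 Ω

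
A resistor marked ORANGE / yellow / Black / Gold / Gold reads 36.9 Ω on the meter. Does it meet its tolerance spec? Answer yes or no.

no

Orange → 3 (first significant figure)
Yellow → 4 (second significant figure)
Black → 0 (third significant figure)
Gold → ×0.1 multiplier
Gold → ±5% tolerance
340 × 0.1 = 34 Ω
Allowed range: 32.3 Ω to 35.7 Ω.
36.9 Ω lies outside that range.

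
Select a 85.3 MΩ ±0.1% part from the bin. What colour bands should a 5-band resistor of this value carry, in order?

grey, green, orange, green, violet

85300000 Ω = 853 × 10^5.
8 → grey
5 → green
3 → orange
Multiplier 10^5 → green.
±0.1% tolerance → violet.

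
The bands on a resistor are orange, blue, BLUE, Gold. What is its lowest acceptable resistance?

34200000 Ω

Orange → 3 (first significant figure)
Blue → 6 (second significant figure)
Blue → ×10^6 multiplier
Gold → ±5% tolerance
36 × 1000000 = 36000000 Ω
Lowest = 36000000 × (1 − 5/100) = 34200000 Ω.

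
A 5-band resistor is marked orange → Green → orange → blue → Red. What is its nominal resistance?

353000000 Ω

Orange → 3 (first significant figure)
Green → 5 (second significant figure)
Orange → 3 (third significant figure)
Blue → ×10^6 multiplier
353 × 1000000 = 353000000 Ω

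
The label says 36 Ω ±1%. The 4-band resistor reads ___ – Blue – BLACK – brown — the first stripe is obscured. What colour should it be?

orange

36 Ω = 36 × 10^0.
The first band gives digit 3 of the significand, and 3 is orange.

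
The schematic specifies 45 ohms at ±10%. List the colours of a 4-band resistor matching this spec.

45 Ω = 45 × 10^0.
4 → yellow
5 → green
Multiplier 10^0 → black.
±10% tolerance → silver.

yellow, green, black, silver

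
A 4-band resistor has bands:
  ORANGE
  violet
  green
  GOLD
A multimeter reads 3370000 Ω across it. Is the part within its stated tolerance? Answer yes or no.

no

Orange → 3 (first significant figure)
Violet → 7 (second significant figure)
Green → ×10^5 multiplier
Gold → ±5% tolerance
37 × 100000 = 3700000 Ω
Allowed range: 3515000 Ω to 3885000 Ω.
3370000 Ω lies outside that range.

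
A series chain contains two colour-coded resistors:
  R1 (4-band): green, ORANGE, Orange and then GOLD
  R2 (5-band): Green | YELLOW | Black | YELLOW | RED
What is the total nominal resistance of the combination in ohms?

R1: green, orange → 53; orange ×10^3 → 53000 Ω.
R2: green, yellow, black → 540; yellow ×10^4 → 5400000 Ω.
Series: 53000 + 5400000 = 5453000 Ω.

5453000 Ω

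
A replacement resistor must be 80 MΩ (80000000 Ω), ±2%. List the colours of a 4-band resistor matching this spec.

grey, black, blue, red

80000000 Ω = 80 × 10^6.
8 → grey
0 → black
Multiplier 10^6 → blue.
±2% tolerance → red.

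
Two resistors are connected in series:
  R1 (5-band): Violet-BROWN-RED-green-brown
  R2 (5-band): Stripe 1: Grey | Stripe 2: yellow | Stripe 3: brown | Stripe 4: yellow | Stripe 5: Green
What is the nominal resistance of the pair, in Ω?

R1: violet, brown, red → 712; green ×10^5 → 71200000 Ω.
R2: grey, yellow, brown → 841; yellow ×10^4 → 8410000 Ω.
Series: 71200000 + 8410000 = 79610000 Ω.

79610000 Ω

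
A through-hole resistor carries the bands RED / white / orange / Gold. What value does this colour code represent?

Red → 2 (first significant figure)
White → 9 (second significant figure)
Orange → ×10^3 multiplier
29 × 1000 = 29000 Ω

29000 Ω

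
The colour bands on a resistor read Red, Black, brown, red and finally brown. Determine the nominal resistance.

Red → 2 (first significant figure)
Black → 0 (second significant figure)
Brown → 1 (third significant figure)
Red → ×10^2 multiplier
201 × 100 = 20100 Ω

20100 Ω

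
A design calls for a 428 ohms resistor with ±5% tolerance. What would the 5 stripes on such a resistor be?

428 Ω = 428 × 10^0.
4 → yellow
2 → red
8 → grey
Multiplier 10^0 → black.
±5% tolerance → gold.

yellow, red, grey, black, gold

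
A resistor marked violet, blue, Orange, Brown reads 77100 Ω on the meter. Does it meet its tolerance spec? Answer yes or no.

no

Violet → 7 (first significant figure)
Blue → 6 (second significant figure)
Orange → ×10^3 multiplier
Brown → ±1% tolerance
76 × 1000 = 76000 Ω
Allowed range: 75240 Ω to 76760 Ω.
77100 Ω lies outside that range.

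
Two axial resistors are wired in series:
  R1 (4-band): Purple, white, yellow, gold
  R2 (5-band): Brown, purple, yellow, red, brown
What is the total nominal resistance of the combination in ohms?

807400 Ω

R1: violet, white → 79; yellow ×10^4 → 790000 Ω.
R2: brown, violet, yellow → 174; red ×10^2 → 17400 Ω.
Series: 790000 + 17400 = 807400 Ω.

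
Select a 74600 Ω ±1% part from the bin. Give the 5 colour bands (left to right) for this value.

violet, yellow, blue, red, brown

74600 Ω = 746 × 10^2.
7 → violet
4 → yellow
6 → blue
Multiplier 10^2 → red.
±1% tolerance → brown.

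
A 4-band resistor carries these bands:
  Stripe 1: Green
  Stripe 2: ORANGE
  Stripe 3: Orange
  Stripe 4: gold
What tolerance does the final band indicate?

The last band, gold, is the tolerance band.
Gold corresponds to ±5%.

±5%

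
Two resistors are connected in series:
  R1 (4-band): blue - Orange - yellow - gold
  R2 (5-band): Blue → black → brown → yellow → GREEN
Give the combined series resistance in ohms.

6640000 Ω

R1: blue, orange → 63; yellow ×10^4 → 630000 Ω.
R2: blue, black, brown → 601; yellow ×10^4 → 6010000 Ω.
Series: 630000 + 6010000 = 6640000 Ω.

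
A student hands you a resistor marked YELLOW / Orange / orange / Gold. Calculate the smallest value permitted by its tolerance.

40850 Ω

Yellow → 4 (first significant figure)
Orange → 3 (second significant figure)
Orange → ×10^3 multiplier
Gold → ±5% tolerance
43 × 1000 = 43000 Ω
Smallest = 43000 × (1 − 5/100) = 40850 Ω.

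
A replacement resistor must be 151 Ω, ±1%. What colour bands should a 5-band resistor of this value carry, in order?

brown, green, brown, black, brown

151 Ω = 151 × 10^0.
1 → brown
5 → green
1 → brown
Multiplier 10^0 → black.
±1% tolerance → brown.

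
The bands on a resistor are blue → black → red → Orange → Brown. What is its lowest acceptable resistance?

Blue → 6 (first significant figure)
Black → 0 (second significant figure)
Red → 2 (third significant figure)
Orange → ×10^3 multiplier
Brown → ±1% tolerance
602 × 1000 = 602000 Ω
Lowest = 602000 × (1 − 1/100) = 595980 Ω.

595980 Ω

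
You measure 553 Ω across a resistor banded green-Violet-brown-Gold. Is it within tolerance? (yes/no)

yes

Green → 5 (first significant figure)
Violet → 7 (second significant figure)
Brown → ×10 multiplier
Gold → ±5% tolerance
57 × 10 = 570 Ω
Allowed range: 541.5 Ω to 598.5 Ω.
553 Ω lies inside that range.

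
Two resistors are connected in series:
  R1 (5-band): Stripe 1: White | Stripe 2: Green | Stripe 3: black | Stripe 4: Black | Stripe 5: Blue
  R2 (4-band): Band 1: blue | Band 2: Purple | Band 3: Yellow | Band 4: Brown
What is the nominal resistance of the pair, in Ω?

R1: white, green, black → 950; black ×1 → 950 Ω.
R2: blue, violet → 67; yellow ×10^4 → 670000 Ω.
Series: 950 + 670000 = 670950 Ω.

670950 Ω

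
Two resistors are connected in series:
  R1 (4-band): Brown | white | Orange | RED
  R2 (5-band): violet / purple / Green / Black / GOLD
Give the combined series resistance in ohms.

R1: brown, white → 19; orange ×10^3 → 19000 Ω.
R2: violet, violet, green → 775; black ×1 → 775 Ω.
Series: 19000 + 775 = 19775 Ω.

19775 Ω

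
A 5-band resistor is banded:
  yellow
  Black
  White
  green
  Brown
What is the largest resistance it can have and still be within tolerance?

Yellow → 4 (first significant figure)
Black → 0 (second significant figure)
White → 9 (third significant figure)
Green → ×10^5 multiplier
Brown → ±1% tolerance
409 × 100000 = 40900000 Ω
Largest = 40900000 × (1 + 1/100) = 41309000 Ω.

41309000 Ω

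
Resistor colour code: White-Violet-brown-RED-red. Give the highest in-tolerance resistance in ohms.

99042 Ω

White → 9 (first significant figure)
Violet → 7 (second significant figure)
Brown → 1 (third significant figure)
Red → ×10^2 multiplier
Red → ±2% tolerance
971 × 100 = 97100 Ω
Highest = 97100 × (1 + 2/100) = 99042 Ω.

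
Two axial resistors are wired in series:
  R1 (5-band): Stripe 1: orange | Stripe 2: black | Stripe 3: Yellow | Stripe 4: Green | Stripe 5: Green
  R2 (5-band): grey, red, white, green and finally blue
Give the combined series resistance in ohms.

R1: orange, black, yellow → 304; green ×10^5 → 30400000 Ω.
R2: grey, red, white → 829; green ×10^5 → 82900000 Ω.
Series: 30400000 + 82900000 = 113300000 Ω.

113300000 Ω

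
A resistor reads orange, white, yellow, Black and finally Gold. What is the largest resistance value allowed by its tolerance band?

413.7 Ω

Orange → 3 (first significant figure)
White → 9 (second significant figure)
Yellow → 4 (third significant figure)
Black → ×1 multiplier
Gold → ±5% tolerance
394 × 1 = 394 Ω
Largest = 394 × (1 + 5/100) = 413.7 Ω.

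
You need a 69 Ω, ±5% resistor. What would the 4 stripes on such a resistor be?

blue, white, black, gold

69 Ω = 69 × 10^0.
6 → blue
9 → white
Multiplier 10^0 → black.
±5% tolerance → gold.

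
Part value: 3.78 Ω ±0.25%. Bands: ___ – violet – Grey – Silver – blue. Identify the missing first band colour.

3.78 Ω = 378 × 10^-2.
The first band gives digit 3 of the significand, and 3 is orange.

orange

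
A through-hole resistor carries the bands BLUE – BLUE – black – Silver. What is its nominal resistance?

66 Ω

Blue → 6 (first significant figure)
Blue → 6 (second significant figure)
Black → ×1 multiplier
66 × 1 = 66 Ω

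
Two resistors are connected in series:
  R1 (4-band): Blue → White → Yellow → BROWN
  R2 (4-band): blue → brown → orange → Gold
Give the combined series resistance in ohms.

R1: blue, white → 69; yellow ×10^4 → 690000 Ω.
R2: blue, brown → 61; orange ×10^3 → 61000 Ω.
Series: 690000 + 61000 = 751000 Ω.

751000 Ω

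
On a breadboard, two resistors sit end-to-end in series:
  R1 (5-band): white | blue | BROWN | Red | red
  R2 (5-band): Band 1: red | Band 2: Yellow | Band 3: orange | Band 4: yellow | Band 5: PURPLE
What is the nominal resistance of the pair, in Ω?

2526100 Ω

R1: white, blue, brown → 961; red ×10^2 → 96100 Ω.
R2: red, yellow, orange → 243; yellow ×10^4 → 2430000 Ω.
Series: 96100 + 2430000 = 2526100 Ω.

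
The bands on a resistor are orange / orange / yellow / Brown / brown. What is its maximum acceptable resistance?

3373.4 Ω

Orange → 3 (first significant figure)
Orange → 3 (second significant figure)
Yellow → 4 (third significant figure)
Brown → ×10 multiplier
Brown → ±1% tolerance
334 × 10 = 3340 Ω
Maximum = 3340 × (1 + 1/100) = 3373.4 Ω.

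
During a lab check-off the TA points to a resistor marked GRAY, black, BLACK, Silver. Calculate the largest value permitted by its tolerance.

Grey → 8 (first significant figure)
Black → 0 (second significant figure)
Black → ×1 multiplier
Silver → ±10% tolerance
80 × 1 = 80 Ω
Largest = 80 × (1 + 10/100) = 88 Ω.

88 Ω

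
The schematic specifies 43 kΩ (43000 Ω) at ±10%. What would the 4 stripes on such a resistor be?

43000 Ω = 43 × 10^3.
4 → yellow
3 → orange
Multiplier 10^3 → orange.
±10% tolerance → silver.

yellow, orange, orange, silver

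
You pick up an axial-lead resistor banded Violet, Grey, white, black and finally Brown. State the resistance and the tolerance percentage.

789 Ω ±1%

Violet → 7 (first significant figure)
Grey → 8 (second significant figure)
White → 9 (third significant figure)
Black → ×1 multiplier
Brown → ±1% tolerance
789 × 1 = 789 Ω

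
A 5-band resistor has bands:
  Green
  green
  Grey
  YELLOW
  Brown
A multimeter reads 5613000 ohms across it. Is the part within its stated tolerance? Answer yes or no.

yes

Green → 5 (first significant figure)
Green → 5 (second significant figure)
Grey → 8 (third significant figure)
Yellow → ×10^4 multiplier
Brown → ±1% tolerance
558 × 10000 = 5580000 Ω
Allowed range: 5524200 Ω to 5635800 Ω.
5613000 ohms lies inside that range.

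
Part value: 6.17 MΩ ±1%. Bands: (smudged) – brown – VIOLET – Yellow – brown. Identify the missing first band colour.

blue

6170000 Ω = 617 × 10^4.
The first band gives digit 6 of the significand, and 6 is blue.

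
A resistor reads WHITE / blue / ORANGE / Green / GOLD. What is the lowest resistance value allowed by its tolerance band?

91485000 Ω

White → 9 (first significant figure)
Blue → 6 (second significant figure)
Orange → 3 (third significant figure)
Green → ×10^5 multiplier
Gold → ±5% tolerance
963 × 100000 = 96300000 Ω
Lowest = 96300000 × (1 − 5/100) = 91485000 Ω.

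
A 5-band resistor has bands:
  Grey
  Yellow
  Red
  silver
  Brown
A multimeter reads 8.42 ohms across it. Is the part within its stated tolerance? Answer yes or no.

Grey → 8 (first significant figure)
Yellow → 4 (second significant figure)
Red → 2 (third significant figure)
Silver → ×0.01 multiplier
Brown → ±1% tolerance
842 × 0.01 = 8.42 Ω
Allowed range: 8.3358 Ω to 8.5042 Ω.
8.42 ohms lies inside that range.

yes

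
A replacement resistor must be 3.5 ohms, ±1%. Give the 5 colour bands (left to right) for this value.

3.5 Ω = 350 × 10^-2.
3 → orange
5 → green
0 → black
Multiplier 10^-2 → silver.
±1% tolerance → brown.

orange, green, black, silver, brown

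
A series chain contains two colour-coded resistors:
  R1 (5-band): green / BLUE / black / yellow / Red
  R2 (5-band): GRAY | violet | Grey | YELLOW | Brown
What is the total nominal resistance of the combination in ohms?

R1: green, blue, black → 560; yellow ×10^4 → 5600000 Ω.
R2: grey, violet, grey → 878; yellow ×10^4 → 8780000 Ω.
Series: 5600000 + 8780000 = 14380000 Ω.

14380000 Ω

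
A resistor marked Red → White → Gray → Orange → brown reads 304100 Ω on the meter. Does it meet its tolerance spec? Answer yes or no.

no

Red → 2 (first significant figure)
White → 9 (second significant figure)
Grey → 8 (third significant figure)
Orange → ×10^3 multiplier
Brown → ±1% tolerance
298 × 1000 = 298000 Ω
Allowed range: 295020 Ω to 300980 Ω.
304100 Ω lies outside that range.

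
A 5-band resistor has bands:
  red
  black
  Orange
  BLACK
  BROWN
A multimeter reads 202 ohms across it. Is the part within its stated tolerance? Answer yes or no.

Red → 2 (first significant figure)
Black → 0 (second significant figure)
Orange → 3 (third significant figure)
Black → ×1 multiplier
Brown → ±1% tolerance
203 × 1 = 203 Ω
Allowed range: 200.97 Ω to 205.03 Ω.
202 ohms lies inside that range.

yes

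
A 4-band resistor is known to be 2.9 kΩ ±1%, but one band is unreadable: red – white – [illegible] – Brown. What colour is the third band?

red

2900 Ω = 29 × 10^2.
The third band is the multiplier, 10^2, which is red.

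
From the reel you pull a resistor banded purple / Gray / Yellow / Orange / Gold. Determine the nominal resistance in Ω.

Violet → 7 (first significant figure)
Grey → 8 (second significant figure)
Yellow → 4 (third significant figure)
Orange → ×10^3 multiplier
784 × 1000 = 784000 Ω

784000 Ω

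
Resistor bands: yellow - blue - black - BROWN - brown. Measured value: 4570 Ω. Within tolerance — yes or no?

yes

Yellow → 4 (first significant figure)
Blue → 6 (second significant figure)
Black → 0 (third significant figure)
Brown → ×10 multiplier
Brown → ±1% tolerance
460 × 10 = 4600 Ω
Allowed range: 4554 Ω to 4646 Ω.
4570 Ω lies inside that range.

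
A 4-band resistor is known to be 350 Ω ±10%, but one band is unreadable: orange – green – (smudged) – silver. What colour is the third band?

brown

350 Ω = 35 × 10^1.
The third band is the multiplier, 10^1, which is brown.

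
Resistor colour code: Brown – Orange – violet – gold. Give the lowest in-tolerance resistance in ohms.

123500000 Ω

Brown → 1 (first significant figure)
Orange → 3 (second significant figure)
Violet → ×10^7 multiplier
Gold → ±5% tolerance
13 × 10000000 = 130000000 Ω
Lowest = 130000000 × (1 − 5/100) = 123500000 Ω.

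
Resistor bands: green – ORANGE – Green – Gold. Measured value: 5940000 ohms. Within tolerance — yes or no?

Green → 5 (first significant figure)
Orange → 3 (second significant figure)
Green → ×10^5 multiplier
Gold → ±5% tolerance
53 × 100000 = 5300000 Ω
Allowed range: 5035000 Ω to 5565000 Ω.
5940000 ohms lies outside that range.

no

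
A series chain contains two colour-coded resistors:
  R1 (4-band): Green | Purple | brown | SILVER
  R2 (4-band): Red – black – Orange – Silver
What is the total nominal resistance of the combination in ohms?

20570 Ω

R1: green, violet → 57; brown ×10 → 570 Ω.
R2: red, black → 20; orange ×10^3 → 20000 Ω.
Series: 570 + 20000 = 20570 Ω.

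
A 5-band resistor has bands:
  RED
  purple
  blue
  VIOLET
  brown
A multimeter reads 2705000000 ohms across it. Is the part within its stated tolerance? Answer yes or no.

Red → 2 (first significant figure)
Violet → 7 (second significant figure)
Blue → 6 (third significant figure)
Violet → ×10^7 multiplier
Brown → ±1% tolerance
276 × 10000000 = 2760000000 Ω
Allowed range: 2732400000 Ω to 2787600000 Ω.
2705000000 ohms lies outside that range.

no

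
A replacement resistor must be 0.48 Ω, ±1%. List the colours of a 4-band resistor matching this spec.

yellow, grey, silver, brown

0.48 Ω = 48 × 10^-2.
4 → yellow
8 → grey
Multiplier 10^-2 → silver.
±1% tolerance → brown.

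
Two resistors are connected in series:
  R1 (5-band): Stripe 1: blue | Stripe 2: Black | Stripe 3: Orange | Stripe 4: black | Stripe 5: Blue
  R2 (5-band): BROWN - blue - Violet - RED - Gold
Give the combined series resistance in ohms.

17303 Ω

R1: blue, black, orange → 603; black ×1 → 603 Ω.
R2: brown, blue, violet → 167; red ×10^2 → 16700 Ω.
Series: 603 + 16700 = 17303 Ω.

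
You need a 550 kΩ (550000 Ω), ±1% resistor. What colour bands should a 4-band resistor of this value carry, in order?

550000 Ω = 55 × 10^4.
5 → green
5 → green
Multiplier 10^4 → yellow.
±1% tolerance → brown.

green, green, yellow, brown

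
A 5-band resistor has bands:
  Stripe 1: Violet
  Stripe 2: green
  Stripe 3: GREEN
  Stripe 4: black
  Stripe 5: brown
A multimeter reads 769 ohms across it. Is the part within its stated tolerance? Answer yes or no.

Violet → 7 (first significant figure)
Green → 5 (second significant figure)
Green → 5 (third significant figure)
Black → ×1 multiplier
Brown → ±1% tolerance
755 × 1 = 755 Ω
Allowed range: 747.45 Ω to 762.55 Ω.
769 ohms lies outside that range.

no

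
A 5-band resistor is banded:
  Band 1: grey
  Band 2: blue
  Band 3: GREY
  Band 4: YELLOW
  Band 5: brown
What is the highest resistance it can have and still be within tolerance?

Grey → 8 (first significant figure)
Blue → 6 (second significant figure)
Grey → 8 (third significant figure)
Yellow → ×10^4 multiplier
Brown → ±1% tolerance
868 × 10000 = 8680000 Ω
Highest = 8680000 × (1 + 1/100) = 8766800 Ω.

8766800 Ω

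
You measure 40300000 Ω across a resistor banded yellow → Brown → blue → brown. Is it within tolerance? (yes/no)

Yellow → 4 (first significant figure)
Brown → 1 (second significant figure)
Blue → ×10^6 multiplier
Brown → ±1% tolerance
41 × 1000000 = 41000000 Ω
Allowed range: 40590000 Ω to 41410000 Ω.
40300000 Ω lies outside that range.

no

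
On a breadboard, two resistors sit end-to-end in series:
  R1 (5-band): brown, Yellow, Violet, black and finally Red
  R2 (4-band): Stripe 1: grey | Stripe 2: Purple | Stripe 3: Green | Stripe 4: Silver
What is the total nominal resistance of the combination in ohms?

R1: brown, yellow, violet → 147; black ×1 → 147 Ω.
R2: grey, violet → 87; green ×10^5 → 8700000 Ω.
Series: 147 + 8700000 = 8700147 Ω.

8700147 Ω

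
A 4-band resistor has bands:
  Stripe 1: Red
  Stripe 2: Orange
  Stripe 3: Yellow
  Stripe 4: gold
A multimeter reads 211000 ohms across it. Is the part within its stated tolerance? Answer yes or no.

no

Red → 2 (first significant figure)
Orange → 3 (second significant figure)
Yellow → ×10^4 multiplier
Gold → ±5% tolerance
23 × 10000 = 230000 Ω
Allowed range: 218500 Ω to 241500 Ω.
211000 ohms lies outside that range.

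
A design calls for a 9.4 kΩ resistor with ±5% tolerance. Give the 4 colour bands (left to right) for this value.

white, yellow, red, gold

9400 Ω = 94 × 10^2.
9 → white
4 → yellow
Multiplier 10^2 → red.
±5% tolerance → gold.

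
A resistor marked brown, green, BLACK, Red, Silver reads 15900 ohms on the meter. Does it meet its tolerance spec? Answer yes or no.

yes

Brown → 1 (first significant figure)
Green → 5 (second significant figure)
Black → 0 (third significant figure)
Red → ×10^2 multiplier
Silver → ±10% tolerance
150 × 100 = 15000 Ω
Allowed range: 13500 Ω to 16500 Ω.
15900 ohms lies inside that range.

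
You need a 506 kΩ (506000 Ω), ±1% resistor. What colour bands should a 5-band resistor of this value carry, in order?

506000 Ω = 506 × 10^3.
5 → green
0 → black
6 → blue
Multiplier 10^3 → orange.
±1% tolerance → brown.

green, black, blue, orange, brown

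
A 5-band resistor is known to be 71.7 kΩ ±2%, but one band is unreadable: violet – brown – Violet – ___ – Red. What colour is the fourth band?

red

71700 Ω = 717 × 10^2.
The fourth band is the multiplier, 10^2, which is red.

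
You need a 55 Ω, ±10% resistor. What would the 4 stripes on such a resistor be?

green, green, black, silver

55 Ω = 55 × 10^0.
5 → green
5 → green
Multiplier 10^0 → black.
±10% tolerance → silver.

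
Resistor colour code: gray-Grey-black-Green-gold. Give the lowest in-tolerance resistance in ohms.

83600000 Ω

Grey → 8 (first significant figure)
Grey → 8 (second significant figure)
Black → 0 (third significant figure)
Green → ×10^5 multiplier
Gold → ±5% tolerance
880 × 100000 = 88000000 Ω
Lowest = 88000000 × (1 − 5/100) = 83600000 Ω.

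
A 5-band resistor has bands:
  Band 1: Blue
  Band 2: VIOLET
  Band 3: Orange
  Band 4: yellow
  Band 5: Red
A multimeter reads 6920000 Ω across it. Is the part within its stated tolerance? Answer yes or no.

no

Blue → 6 (first significant figure)
Violet → 7 (second significant figure)
Orange → 3 (third significant figure)
Yellow → ×10^4 multiplier
Red → ±2% tolerance
673 × 10000 = 6730000 Ω
Allowed range: 6595400 Ω to 6864600 Ω.
6920000 Ω lies outside that range.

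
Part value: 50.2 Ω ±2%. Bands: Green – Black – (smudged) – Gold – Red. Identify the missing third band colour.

50.2 Ω = 502 × 10^-1.
The third band gives digit 2 of the significand, and 2 is red.

red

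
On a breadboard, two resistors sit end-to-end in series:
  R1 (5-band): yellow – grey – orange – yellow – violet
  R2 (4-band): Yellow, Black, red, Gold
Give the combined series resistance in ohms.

4834000 Ω

R1: yellow, grey, orange → 483; yellow ×10^4 → 4830000 Ω.
R2: yellow, black → 40; red ×10^2 → 4000 Ω.
Series: 4830000 + 4000 = 4834000 Ω.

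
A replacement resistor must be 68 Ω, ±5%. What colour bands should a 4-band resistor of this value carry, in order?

68 Ω = 68 × 10^0.
6 → blue
8 → grey
Multiplier 10^0 → black.
±5% tolerance → gold.

blue, grey, black, gold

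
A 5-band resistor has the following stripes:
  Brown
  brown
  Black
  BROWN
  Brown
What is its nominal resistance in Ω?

1100 Ω

Brown → 1 (first significant figure)
Brown → 1 (second significant figure)
Black → 0 (third significant figure)
Brown → ×10 multiplier
110 × 10 = 1100 Ω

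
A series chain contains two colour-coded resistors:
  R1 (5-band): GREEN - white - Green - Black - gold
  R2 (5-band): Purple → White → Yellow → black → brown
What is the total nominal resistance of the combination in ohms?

R1: green, white, green → 595; black ×1 → 595 Ω.
R2: violet, white, yellow → 794; black ×1 → 794 Ω.
Series: 595 + 794 = 1389 Ω.

1389 Ω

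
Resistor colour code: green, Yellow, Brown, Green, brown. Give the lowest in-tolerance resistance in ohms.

Green → 5 (first significant figure)
Yellow → 4 (second significant figure)
Brown → 1 (third significant figure)
Green → ×10^5 multiplier
Brown → ±1% tolerance
541 × 100000 = 54100000 Ω
Lowest = 54100000 × (1 − 1/100) = 53559000 Ω.

53559000 Ω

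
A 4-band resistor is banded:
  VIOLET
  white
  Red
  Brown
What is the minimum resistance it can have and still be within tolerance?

7821 Ω

Violet → 7 (first significant figure)
White → 9 (second significant figure)
Red → ×10^2 multiplier
Brown → ±1% tolerance
79 × 100 = 7900 Ω
Minimum = 7900 × (1 − 1/100) = 7821 Ω.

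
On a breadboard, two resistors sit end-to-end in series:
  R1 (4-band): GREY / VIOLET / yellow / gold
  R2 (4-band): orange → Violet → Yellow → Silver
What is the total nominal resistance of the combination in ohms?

R1: grey, violet → 87; yellow ×10^4 → 870000 Ω.
R2: orange, violet → 37; yellow ×10^4 → 370000 Ω.
Series: 870000 + 370000 = 1240000 Ω.

1240000 Ω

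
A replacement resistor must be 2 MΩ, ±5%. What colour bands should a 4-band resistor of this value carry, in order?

red, black, green, gold

2000000 Ω = 20 × 10^5.
2 → red
0 → black
Multiplier 10^5 → green.
±5% tolerance → gold.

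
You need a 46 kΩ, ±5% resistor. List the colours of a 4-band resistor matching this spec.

yellow, blue, orange, gold

46000 Ω = 46 × 10^3.
4 → yellow
6 → blue
Multiplier 10^3 → orange.
±5% tolerance → gold.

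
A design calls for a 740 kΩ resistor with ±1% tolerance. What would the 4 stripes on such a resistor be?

740000 Ω = 74 × 10^4.
7 → violet
4 → yellow
Multiplier 10^4 → yellow.
±1% tolerance → brown.

violet, yellow, yellow, brown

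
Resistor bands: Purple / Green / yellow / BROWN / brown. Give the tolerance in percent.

The last band, brown, is the tolerance band.
Brown corresponds to ±1%.

±1%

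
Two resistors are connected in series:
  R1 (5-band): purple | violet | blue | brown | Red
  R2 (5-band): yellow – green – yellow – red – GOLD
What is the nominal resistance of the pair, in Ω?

53160 Ω

R1: violet, violet, blue → 776; brown ×10 → 7760 Ω.
R2: yellow, green, yellow → 454; red ×10^2 → 45400 Ω.
Series: 7760 + 45400 = 53160 Ω.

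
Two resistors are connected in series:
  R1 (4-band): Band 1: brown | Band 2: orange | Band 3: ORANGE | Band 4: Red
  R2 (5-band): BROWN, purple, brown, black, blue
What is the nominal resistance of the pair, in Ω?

13171 Ω

R1: brown, orange → 13; orange ×10^3 → 13000 Ω.
R2: brown, violet, brown → 171; black ×1 → 171 Ω.
Series: 13000 + 171 = 13171 Ω.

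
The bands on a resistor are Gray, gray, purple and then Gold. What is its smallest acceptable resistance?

Grey → 8 (first significant figure)
Grey → 8 (second significant figure)
Violet → ×10^7 multiplier
Gold → ±5% tolerance
88 × 10000000 = 880000000 Ω
Smallest = 880000000 × (1 − 5/100) = 836000000 Ω.

836000000 Ω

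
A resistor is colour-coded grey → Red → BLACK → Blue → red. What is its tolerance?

±2%

The last band, red, is the tolerance band.
Red corresponds to ±2%.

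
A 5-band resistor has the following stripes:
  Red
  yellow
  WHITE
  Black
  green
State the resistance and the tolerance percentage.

249 Ω ±0.5%

Red → 2 (first significant figure)
Yellow → 4 (second significant figure)
White → 9 (third significant figure)
Black → ×1 multiplier
Green → ±0.5% tolerance
249 × 1 = 249 Ω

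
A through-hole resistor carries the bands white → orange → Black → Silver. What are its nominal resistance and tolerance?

White → 9 (first significant figure)
Orange → 3 (second significant figure)
Black → ×1 multiplier
Silver → ±10% tolerance
93 × 1 = 93 Ω

93 Ω ±10%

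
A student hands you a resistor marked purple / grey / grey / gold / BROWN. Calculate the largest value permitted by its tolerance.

79.588 Ω

Violet → 7 (first significant figure)
Grey → 8 (second significant figure)
Grey → 8 (third significant figure)
Gold → ×0.1 multiplier
Brown → ±1% tolerance
788 × 0.1 = 78.8 Ω
Largest = 78.8 × (1 + 1/100) = 79.588 Ω.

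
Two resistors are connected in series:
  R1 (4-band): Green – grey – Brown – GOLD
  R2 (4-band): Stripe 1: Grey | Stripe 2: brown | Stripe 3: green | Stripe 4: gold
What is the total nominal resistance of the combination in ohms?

8100580 Ω

R1: green, grey → 58; brown ×10 → 580 Ω.
R2: grey, brown → 81; green ×10^5 → 8100000 Ω.
Series: 580 + 8100000 = 8100580 Ω.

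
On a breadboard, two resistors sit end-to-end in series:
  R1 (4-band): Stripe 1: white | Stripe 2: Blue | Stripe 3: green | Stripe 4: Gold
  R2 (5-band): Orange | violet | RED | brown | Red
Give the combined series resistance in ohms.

9603720 Ω

R1: white, blue → 96; green ×10^5 → 9600000 Ω.
R2: orange, violet, red → 372; brown ×10 → 3720 Ω.
Series: 9600000 + 3720 = 9603720 Ω.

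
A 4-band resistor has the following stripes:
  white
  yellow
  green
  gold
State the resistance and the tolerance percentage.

9400000 Ω ±5%

White → 9 (first significant figure)
Yellow → 4 (second significant figure)
Green → ×10^5 multiplier
Gold → ±5% tolerance
94 × 100000 = 9400000 Ω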